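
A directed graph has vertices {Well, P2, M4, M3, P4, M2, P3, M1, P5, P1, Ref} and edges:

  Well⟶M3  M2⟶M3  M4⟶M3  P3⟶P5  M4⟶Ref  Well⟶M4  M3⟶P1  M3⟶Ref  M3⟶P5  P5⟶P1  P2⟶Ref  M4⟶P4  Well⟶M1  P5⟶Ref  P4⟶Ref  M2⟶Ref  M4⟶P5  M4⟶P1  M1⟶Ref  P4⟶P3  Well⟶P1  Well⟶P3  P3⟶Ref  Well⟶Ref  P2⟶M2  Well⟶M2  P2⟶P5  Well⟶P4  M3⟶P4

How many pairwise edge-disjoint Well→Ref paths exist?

Assign every edge capacity 1; by Menger, the answer equals the max flow.
Path Well→Ref (+1); total 1.
Path Well→M4→Ref (+1); total 2.
Path Well→M3→Ref (+1); total 3.
Path Well→P4→Ref (+1); total 4.
Path Well→M2→Ref (+1); total 5.
Path Well→P3→Ref (+1); total 6.
Path Well→M1→Ref (+1); total 7.
No residual Well→Ref path; max flow = 7.
Certifying cut of size 7: {Well→M1, Well→M2, Well→M3, Well→M4, Well→P3, Well→P4, Well→Ref}.

7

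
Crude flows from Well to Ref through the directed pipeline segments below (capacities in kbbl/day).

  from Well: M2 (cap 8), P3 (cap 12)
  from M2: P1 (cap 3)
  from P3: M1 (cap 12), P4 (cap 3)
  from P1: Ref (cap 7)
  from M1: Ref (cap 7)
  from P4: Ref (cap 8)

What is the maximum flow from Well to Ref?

13

Augment Well→M2→P1→Ref: bottleneck 3, flow now 3.
Augment Well→P3→M1→Ref: bottleneck 7, flow now 10.
Augment Well→P3→P4→Ref: bottleneck 3, flow now 13.
No augmenting path remains; maximum flow = 13.
In the residual graph, reachable from Well: {Well, M2, P3, M1}.
Min-cut edges: M2→P1 (3), P3→P4 (3), M1→Ref (7); capacity 3 + 3 + 7 = 13.
This cut is saturated, so no flow can exceed 13.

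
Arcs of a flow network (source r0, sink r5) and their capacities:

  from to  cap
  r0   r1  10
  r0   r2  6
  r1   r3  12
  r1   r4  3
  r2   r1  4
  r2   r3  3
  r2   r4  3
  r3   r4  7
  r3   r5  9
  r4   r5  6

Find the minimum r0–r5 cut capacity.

15

Augment r0→r1→r3→r5: bottleneck 9, flow now 9.
Augment r0→r1→r4→r5: bottleneck 1, flow now 10.
Augment r0→r2→r4→r5: bottleneck 3, flow now 13.
Augment r0→r2→r1→r4→r5: bottleneck 2, flow now 15.
No augmenting path remains; maximum flow = 15.
By max-flow min-cut, the minimum cut capacity equals the max flow.
In the residual graph, reachable from r0: {r0, r1, r2, r3, r4}.
Min-cut edges: r3→r5 (9), r4→r5 (6); capacity 9 + 6 = 15.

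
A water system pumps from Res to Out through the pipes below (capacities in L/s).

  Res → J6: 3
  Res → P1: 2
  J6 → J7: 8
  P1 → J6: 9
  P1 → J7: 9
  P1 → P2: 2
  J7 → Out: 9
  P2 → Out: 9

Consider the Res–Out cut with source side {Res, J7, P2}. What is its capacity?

Edges leaving {Res, J7, P2}: Res→J6 (3), Res→P1 (2), J7→Out (9), P2→Out (9).
Cut capacity = 3 + 2 + 9 + 9 = 23.

23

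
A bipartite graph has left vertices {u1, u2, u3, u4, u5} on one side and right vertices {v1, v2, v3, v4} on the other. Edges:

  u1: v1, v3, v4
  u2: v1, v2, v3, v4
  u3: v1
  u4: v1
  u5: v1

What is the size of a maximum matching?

3

Unit-capacity flow: source→left, listed edges, right→sink; max matching = max flow.
Augmenting path u1→v1 (+1); matched 1.
Augmenting path u2→v2 (+1); matched 2.
Augmenting path u3→v1→u1→v3 (+1); matched 3.
No augmenting path remains; maximum matching = 3.
König certificate: {u1, u2, v1} is a vertex cover of size 3 (every listed pair touches it), so no matching can be larger.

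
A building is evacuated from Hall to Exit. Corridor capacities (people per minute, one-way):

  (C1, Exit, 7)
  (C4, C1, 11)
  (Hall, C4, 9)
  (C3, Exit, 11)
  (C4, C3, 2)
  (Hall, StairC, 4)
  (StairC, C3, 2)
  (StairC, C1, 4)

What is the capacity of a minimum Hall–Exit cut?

Augment Hall→C4→C1→Exit: bottleneck 7, flow now 7.
Augment Hall→C4→C3→Exit: bottleneck 2, flow now 9.
Augment Hall→StairC→C3→Exit: bottleneck 2, flow now 11.
No augmenting path remains; maximum flow = 11.
By max-flow min-cut, the minimum cut capacity equals the max flow.
In the residual graph, reachable from Hall: {Hall, C4, StairC, C1}.
Min-cut edges: C4→C3 (2), StairC→C3 (2), C1→Exit (7); capacity 2 + 2 + 7 = 11.

11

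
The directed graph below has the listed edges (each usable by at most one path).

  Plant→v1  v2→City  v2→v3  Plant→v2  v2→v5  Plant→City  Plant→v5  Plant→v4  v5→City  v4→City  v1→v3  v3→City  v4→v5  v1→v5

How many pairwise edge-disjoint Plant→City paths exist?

Assign every edge capacity 1; by Menger, the answer equals the max flow.
Path Plant→City (+1); total 1.
Path Plant→v2→City (+1); total 2.
Path Plant→v4→City (+1); total 3.
Path Plant→v5→City (+1); total 4.
Path Plant→v1→v3→City (+1); total 5.
No residual Plant→City path; max flow = 5.
Certifying cut of size 5: {Plant→City, Plant→v1, Plant→v2, Plant→v4, Plant→v5}.

5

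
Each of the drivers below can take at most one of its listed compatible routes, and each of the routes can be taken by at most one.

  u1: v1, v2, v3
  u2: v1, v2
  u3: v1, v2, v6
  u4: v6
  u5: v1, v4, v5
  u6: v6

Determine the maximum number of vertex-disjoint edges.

Unit-capacity flow: source→left, listed edges, right→sink; max matching = max flow.
Augmenting path u1→v1 (+1); matched 1.
Augmenting path u2→v2 (+1); matched 2.
Augmenting path u3→v6 (+1); matched 3.
Augmenting path u5→v4 (+1); matched 4.
Augmenting path u4→v6→u3→v1→u1→v3 (+1); matched 5.
No augmenting path remains; maximum matching = 5.
König certificate: {u1, u2, u3, u5, v6} is a vertex cover of size 5 (every listed pair touches it), so no matching can be larger.

5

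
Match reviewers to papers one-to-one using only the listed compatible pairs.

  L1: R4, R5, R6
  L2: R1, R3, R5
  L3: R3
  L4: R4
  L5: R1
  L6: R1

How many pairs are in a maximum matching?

Unit-capacity flow: source→left, listed edges, right→sink; max matching = max flow.
Augmenting path L1→R4 (+1); matched 1.
Augmenting path L2→R1 (+1); matched 2.
Augmenting path L3→R3 (+1); matched 3.
Augmenting path L4→R4→L1→R5 (+1); matched 4.
Augmenting path L5→R1→L2→R5→L1→R6 (+1); matched 5.
No augmenting path remains; maximum matching = 5.
König certificate: {L1, L2, L3, L4, R1} is a vertex cover of size 5 (every listed pair touches it), so no matching can be larger.

5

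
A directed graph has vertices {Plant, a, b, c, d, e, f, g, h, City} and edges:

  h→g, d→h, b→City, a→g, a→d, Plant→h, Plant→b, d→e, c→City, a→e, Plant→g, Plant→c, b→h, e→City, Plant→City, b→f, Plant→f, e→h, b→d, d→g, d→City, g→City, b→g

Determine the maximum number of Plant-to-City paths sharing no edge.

4

Assign every edge capacity 1; by Menger, the answer equals the max flow.
Path Plant→City (+1); total 1.
Path Plant→b→City (+1); total 2.
Path Plant→c→City (+1); total 3.
Path Plant→g→City (+1); total 4.
No residual Plant→City path; max flow = 4.
Certifying cut of size 4: {Plant→City, Plant→b, Plant→c, g→City}.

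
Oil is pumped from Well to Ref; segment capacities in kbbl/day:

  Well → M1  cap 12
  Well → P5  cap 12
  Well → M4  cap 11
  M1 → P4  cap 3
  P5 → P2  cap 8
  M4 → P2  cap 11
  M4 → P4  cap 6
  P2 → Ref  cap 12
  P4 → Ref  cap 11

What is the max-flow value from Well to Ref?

Augment Well→M1→P4→Ref: bottleneck 3, flow now 3.
Augment Well→P5→P2→Ref: bottleneck 8, flow now 11.
Augment Well→M4→P2→Ref: bottleneck 4, flow now 15.
Augment Well→M4→P4→Ref: bottleneck 6, flow now 21.
No augmenting path remains; maximum flow = 21.
In the residual graph, reachable from Well: {Well, M1, P5, M4, P2}.
Min-cut edges: M1→P4 (3), M4→P4 (6), P2→Ref (12); capacity 3 + 6 + 12 = 21.
This cut is saturated, so no flow can exceed 21.

21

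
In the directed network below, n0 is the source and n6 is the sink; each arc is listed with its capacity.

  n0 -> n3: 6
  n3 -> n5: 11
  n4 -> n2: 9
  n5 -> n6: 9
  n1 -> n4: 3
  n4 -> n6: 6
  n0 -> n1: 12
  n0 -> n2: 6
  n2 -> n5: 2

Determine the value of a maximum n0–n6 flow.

11

Augment n0→n1→n4→n6: bottleneck 3, flow now 3.
Augment n0→n2→n5→n6: bottleneck 2, flow now 5.
Augment n0→n3→n5→n6: bottleneck 6, flow now 11.
No augmenting path remains; maximum flow = 11.
In the residual graph, reachable from n0: {n0, n1, n2}.
Min-cut edges: n0→n3 (6), n1→n4 (3), n2→n5 (2); capacity 6 + 3 + 2 = 11.
This cut is saturated, so no flow can exceed 11.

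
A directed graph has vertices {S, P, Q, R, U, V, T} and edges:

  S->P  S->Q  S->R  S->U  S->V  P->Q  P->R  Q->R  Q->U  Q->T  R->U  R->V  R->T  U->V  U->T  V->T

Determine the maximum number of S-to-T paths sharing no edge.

4

Assign every edge capacity 1; by Menger, the answer equals the max flow.
Path S→Q→T (+1); total 1.
Path S→R→T (+1); total 2.
Path S→U→T (+1); total 3.
Path S→V→T (+1); total 4.
No residual S→T path; max flow = 4.
Certifying cut of size 4: {Q→T, R→T, U→T, V→T}.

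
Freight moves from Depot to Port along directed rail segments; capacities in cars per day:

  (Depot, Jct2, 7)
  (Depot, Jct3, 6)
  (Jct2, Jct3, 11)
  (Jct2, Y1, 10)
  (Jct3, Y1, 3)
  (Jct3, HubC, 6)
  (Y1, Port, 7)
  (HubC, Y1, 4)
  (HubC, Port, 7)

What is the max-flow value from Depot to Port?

13

Augment Depot→Jct2→Y1→Port: bottleneck 7, flow now 7.
Augment Depot→Jct3→HubC→Port: bottleneck 6, flow now 13.
No augmenting path remains; maximum flow = 13.
In the residual graph, reachable from Depot: {Depot}.
Min-cut edges: Depot→Jct2 (7), Depot→Jct3 (6); capacity 7 + 6 = 13.
This cut is saturated, so no flow can exceed 13.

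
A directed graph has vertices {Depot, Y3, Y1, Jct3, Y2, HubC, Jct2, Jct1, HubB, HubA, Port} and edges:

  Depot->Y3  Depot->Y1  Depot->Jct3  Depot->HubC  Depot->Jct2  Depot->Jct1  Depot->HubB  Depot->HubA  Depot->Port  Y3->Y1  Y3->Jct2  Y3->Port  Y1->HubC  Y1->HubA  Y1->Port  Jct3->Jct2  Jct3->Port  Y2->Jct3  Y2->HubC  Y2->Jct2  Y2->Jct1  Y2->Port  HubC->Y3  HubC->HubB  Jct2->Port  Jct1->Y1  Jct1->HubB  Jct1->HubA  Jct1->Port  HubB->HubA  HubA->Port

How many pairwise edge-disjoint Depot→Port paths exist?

7

Assign every edge capacity 1; by Menger, the answer equals the max flow.
Path Depot→Port (+1); total 1.
Path Depot→Y3→Port (+1); total 2.
Path Depot→Y1→Port (+1); total 3.
Path Depot→Jct3→Port (+1); total 4.
Path Depot→Jct2→Port (+1); total 5.
Path Depot→Jct1→Port (+1); total 6.
Path Depot→HubA→Port (+1); total 7.
No residual Depot→Port path; max flow = 7.
Certifying cut of size 7: {Depot→Jct1, Depot→Jct3, Depot→Port, HubA→Port, Jct2→Port, Y1→Port, Y3→Port}.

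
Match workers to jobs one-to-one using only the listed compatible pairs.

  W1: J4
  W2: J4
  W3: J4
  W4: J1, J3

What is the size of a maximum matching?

2

Unit-capacity flow: source→left, listed edges, right→sink; max matching = max flow.
Augmenting path W1→J4 (+1); matched 1.
Augmenting path W4→J1 (+1); matched 2.
No augmenting path remains; maximum matching = 2.
König certificate: {W4, J4} is a vertex cover of size 2 (every listed pair touches it), so no matching can be larger.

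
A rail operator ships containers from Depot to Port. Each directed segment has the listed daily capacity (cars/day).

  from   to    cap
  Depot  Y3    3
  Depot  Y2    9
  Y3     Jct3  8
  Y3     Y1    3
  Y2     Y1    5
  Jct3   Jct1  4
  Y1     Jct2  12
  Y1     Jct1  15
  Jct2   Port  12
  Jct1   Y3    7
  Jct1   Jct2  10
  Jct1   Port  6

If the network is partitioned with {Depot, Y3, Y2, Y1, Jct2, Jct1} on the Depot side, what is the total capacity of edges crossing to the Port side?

Edges leaving {Depot, Y3, Y2, Y1, Jct2, Jct1}: Y3→Jct3 (8), Jct2→Port (12), Jct1→Port (6).
Cut capacity = 8 + 12 + 6 = 26.

26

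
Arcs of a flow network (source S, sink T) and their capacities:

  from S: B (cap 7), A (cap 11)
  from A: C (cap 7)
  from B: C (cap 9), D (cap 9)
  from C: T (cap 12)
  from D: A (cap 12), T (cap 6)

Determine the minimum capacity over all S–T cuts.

14

Augment S→A→C→T: bottleneck 7, flow now 7.
Augment S→B→C→T: bottleneck 5, flow now 12.
Augment S→B→D→T: bottleneck 2, flow now 14.
No augmenting path remains; maximum flow = 14.
By max-flow min-cut, the minimum cut capacity equals the max flow.
In the residual graph, reachable from S: {S, A}.
Min-cut edges: S→B (7), A→C (7); capacity 7 + 7 = 14.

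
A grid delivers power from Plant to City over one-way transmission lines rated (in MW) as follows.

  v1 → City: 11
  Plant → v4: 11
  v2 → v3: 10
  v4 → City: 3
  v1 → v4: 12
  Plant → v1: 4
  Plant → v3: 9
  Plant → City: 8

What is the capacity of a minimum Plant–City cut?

15

Augment Plant→City: bottleneck 8, flow now 8.
Augment Plant→v1→City: bottleneck 4, flow now 12.
Augment Plant→v4→City: bottleneck 3, flow now 15.
No augmenting path remains; maximum flow = 15.
By max-flow min-cut, the minimum cut capacity equals the max flow.
In the residual graph, reachable from Plant: {Plant, v3, v4}.
Min-cut edges: Plant→v1 (4), Plant→City (8), v4→City (3); capacity 4 + 8 + 3 = 15.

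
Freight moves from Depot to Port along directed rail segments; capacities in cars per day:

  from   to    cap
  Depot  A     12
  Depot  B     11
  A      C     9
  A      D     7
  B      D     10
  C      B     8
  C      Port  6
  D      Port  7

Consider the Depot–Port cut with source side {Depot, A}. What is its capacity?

Edges leaving {Depot, A}: Depot→B (11), A→C (9), A→D (7).
Cut capacity = 11 + 9 + 7 = 27.

27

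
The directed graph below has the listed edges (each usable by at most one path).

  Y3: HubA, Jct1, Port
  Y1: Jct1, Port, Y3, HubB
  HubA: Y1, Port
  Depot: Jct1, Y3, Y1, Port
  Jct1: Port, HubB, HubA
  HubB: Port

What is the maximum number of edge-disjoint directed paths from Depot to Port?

Assign every edge capacity 1; by Menger, the answer equals the max flow.
Path Depot→Port (+1); total 1.
Path Depot→Y1→Port (+1); total 2.
Path Depot→Y3→Port (+1); total 3.
Path Depot→Jct1→Port (+1); total 4.
No residual Depot→Port path; max flow = 4.
Certifying cut of size 4: {Depot→Jct1, Depot→Port, Depot→Y1, Depot→Y3}.

4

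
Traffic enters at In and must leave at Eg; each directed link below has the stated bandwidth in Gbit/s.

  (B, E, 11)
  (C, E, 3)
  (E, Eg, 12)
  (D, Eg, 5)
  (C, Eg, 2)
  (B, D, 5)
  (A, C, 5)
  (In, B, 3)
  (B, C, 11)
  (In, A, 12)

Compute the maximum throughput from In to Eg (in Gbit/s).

8

Augment In→A→C→Eg: bottleneck 2, flow now 2.
Augment In→B→D→Eg: bottleneck 3, flow now 5.
Augment In→A→C→E→Eg: bottleneck 3, flow now 8.
No augmenting path remains; maximum flow = 8.
In the residual graph, reachable from In: {In, A}.
Min-cut edges: In→B (3), A→C (5); capacity 3 + 5 = 8.
This cut is saturated, so no flow can exceed 8.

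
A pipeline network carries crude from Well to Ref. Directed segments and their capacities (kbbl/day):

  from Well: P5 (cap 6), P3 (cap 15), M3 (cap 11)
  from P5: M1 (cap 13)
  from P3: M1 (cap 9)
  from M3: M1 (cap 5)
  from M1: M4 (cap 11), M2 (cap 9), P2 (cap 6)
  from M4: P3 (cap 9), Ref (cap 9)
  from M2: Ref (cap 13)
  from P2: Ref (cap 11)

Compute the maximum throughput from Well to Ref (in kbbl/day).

Augment Well→P5→M1→M4→Ref: bottleneck 6, flow now 6.
Augment Well→P3→M1→M4→Ref: bottleneck 3, flow now 9.
Augment Well→P3→M1→M2→Ref: bottleneck 6, flow now 15.
Augment Well→M3→M1→M2→Ref: bottleneck 3, flow now 18.
Augment Well→M3→M1→P2→Ref: bottleneck 2, flow now 20.
No augmenting path remains; maximum flow = 20.
In the residual graph, reachable from Well: {Well, P3, M3}.
Min-cut edges: Well→P5 (6), P3→M1 (9), M3→M1 (5); capacity 6 + 9 + 5 = 20.
This cut is saturated, so no flow can exceed 20.

20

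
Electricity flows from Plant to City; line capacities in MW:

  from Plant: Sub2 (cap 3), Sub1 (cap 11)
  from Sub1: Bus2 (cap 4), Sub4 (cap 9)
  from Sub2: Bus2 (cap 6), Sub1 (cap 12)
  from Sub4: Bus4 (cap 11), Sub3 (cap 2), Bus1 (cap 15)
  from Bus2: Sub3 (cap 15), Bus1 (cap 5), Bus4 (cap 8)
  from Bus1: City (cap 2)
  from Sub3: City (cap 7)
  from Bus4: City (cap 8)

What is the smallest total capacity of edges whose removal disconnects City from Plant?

Augment Plant→Sub1→Sub4→Bus1→City: bottleneck 2, flow now 2.
Augment Plant→Sub1→Sub4→Sub3→City: bottleneck 2, flow now 4.
Augment Plant→Sub1→Sub4→Bus4→City: bottleneck 5, flow now 9.
Augment Plant→Sub1→Bus2→Sub3→City: bottleneck 2, flow now 11.
Augment Plant→Sub2→Bus2→Sub3→City: bottleneck 3, flow now 14.
No augmenting path remains; maximum flow = 14.
By max-flow min-cut, the minimum cut capacity equals the max flow.
In the residual graph, reachable from Plant: {Plant}.
Min-cut edges: Plant→Sub1 (11), Plant→Sub2 (3); capacity 11 + 3 = 14.

14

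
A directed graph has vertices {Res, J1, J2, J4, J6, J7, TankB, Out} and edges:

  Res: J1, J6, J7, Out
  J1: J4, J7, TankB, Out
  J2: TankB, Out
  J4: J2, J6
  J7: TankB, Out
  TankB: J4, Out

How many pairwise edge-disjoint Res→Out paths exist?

Assign every edge capacity 1; by Menger, the answer equals the max flow.
Path Res→Out (+1); total 1.
Path Res→J1→Out (+1); total 2.
Path Res→J7→Out (+1); total 3.
No residual Res→Out path; max flow = 3.
Certifying cut of size 3: {Res→J1, Res→J7, Res→Out}.

3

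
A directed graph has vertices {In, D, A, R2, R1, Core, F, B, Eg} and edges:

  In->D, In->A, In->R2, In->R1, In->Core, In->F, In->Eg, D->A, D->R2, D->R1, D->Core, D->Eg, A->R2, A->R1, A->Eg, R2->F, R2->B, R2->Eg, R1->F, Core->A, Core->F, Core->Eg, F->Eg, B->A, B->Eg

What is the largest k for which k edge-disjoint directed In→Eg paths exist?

6

Assign every edge capacity 1; by Menger, the answer equals the max flow.
Path In→Eg (+1); total 1.
Path In→D→Eg (+1); total 2.
Path In→A→Eg (+1); total 3.
Path In→R2→Eg (+1); total 4.
Path In→Core→Eg (+1); total 5.
Path In→F→Eg (+1); total 6.
No residual In→Eg path; max flow = 6.
Certifying cut of size 6: {F→Eg, In→A, In→Core, In→D, In→Eg, In→R2}.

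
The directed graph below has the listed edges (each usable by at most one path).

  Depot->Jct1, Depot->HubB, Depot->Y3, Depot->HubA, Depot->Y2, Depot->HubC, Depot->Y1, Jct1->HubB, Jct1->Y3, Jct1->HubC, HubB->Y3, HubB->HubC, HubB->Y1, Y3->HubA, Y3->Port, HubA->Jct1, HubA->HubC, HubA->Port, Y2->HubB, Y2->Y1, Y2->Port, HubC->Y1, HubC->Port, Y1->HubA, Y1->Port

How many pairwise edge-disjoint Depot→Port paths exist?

5

Assign every edge capacity 1; by Menger, the answer equals the max flow.
Path Depot→Y3→Port (+1); total 1.
Path Depot→HubA→Port (+1); total 2.
Path Depot→Y2→Port (+1); total 3.
Path Depot→HubC→Port (+1); total 4.
Path Depot→Y1→Port (+1); total 5.
No residual Depot→Port path; max flow = 5.
Certifying cut of size 5: {Depot→Y2, HubA→Port, HubC→Port, Y1→Port, Y3→Port}.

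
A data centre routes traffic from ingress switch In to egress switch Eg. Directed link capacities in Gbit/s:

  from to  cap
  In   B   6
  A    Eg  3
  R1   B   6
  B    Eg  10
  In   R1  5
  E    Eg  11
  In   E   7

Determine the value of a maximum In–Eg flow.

Augment In→B→Eg: bottleneck 6, flow now 6.
Augment In→E→Eg: bottleneck 7, flow now 13.
Augment In→R1→B→Eg: bottleneck 4, flow now 17.
No augmenting path remains; maximum flow = 17.
In the residual graph, reachable from In: {In, R1, B}.
Min-cut edges: In→E (7), B→Eg (10); capacity 7 + 10 = 17.
This cut is saturated, so no flow can exceed 17.

17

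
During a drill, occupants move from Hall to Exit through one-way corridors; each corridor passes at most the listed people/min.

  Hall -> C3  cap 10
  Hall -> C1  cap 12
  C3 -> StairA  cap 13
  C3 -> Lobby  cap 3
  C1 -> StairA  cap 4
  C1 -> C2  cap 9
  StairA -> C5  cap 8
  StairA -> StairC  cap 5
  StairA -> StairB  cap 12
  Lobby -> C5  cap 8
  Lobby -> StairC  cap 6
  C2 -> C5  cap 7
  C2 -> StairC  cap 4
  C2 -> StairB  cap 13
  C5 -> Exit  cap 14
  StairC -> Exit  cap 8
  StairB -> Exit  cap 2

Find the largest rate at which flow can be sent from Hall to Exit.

Augment Hall→C3→StairA→C5→Exit: bottleneck 8, flow now 8.
Augment Hall→C3→StairA→StairC→Exit: bottleneck 2, flow now 10.
Augment Hall→C1→StairA→StairC→Exit: bottleneck 3, flow now 13.
Augment Hall→C1→StairA→StairB→Exit: bottleneck 1, flow now 14.
Augment Hall→C1→C2→C5→Exit: bottleneck 6, flow now 20.
Augment Hall→C1→C2→StairC→Exit: bottleneck 2, flow now 22.
No augmenting path remains; maximum flow = 22.
In the residual graph, reachable from Hall: {Hall}.
Min-cut edges: Hall→C3 (10), Hall→C1 (12); capacity 10 + 12 = 22.
This cut is saturated, so no flow can exceed 22.

22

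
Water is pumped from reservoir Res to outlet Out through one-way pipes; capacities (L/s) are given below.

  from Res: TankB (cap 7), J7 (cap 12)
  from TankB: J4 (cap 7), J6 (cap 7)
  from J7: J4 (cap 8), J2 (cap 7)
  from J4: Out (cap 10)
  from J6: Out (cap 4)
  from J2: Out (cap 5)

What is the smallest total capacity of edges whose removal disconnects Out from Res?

Augment Res→TankB→J4→Out: bottleneck 7, flow now 7.
Augment Res→J7→J4→Out: bottleneck 3, flow now 10.
Augment Res→J7→J2→Out: bottleneck 5, flow now 15.
Augment Res→J7→J4→TankB→J6→Out: bottleneck 4, flow now 19. (uses reverse residual edge)
No augmenting path remains; maximum flow = 19.
By max-flow min-cut, the minimum cut capacity equals the max flow.
In the residual graph, reachable from Res: {Res}.
Min-cut edges: Res→TankB (7), Res→J7 (12); capacity 7 + 12 = 19.

19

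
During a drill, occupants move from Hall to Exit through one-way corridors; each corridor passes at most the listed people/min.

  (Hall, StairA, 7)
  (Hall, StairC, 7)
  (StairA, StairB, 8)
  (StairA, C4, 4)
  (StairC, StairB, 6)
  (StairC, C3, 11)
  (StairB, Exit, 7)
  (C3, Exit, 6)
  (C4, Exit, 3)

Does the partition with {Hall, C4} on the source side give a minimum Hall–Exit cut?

Given cut capacity: 7 + 7 + 3 = 17.
Augment Hall→StairA→StairB→Exit: bottleneck 7, flow now 7.
Augment Hall→StairC→C3→Exit: bottleneck 6, flow now 13.
Augment Hall→StairC→StairB→StairA→C4→Exit: bottleneck 1, flow now 14. (uses reverse residual edge)
No augmenting path remains; maximum flow = 14.
In the residual graph, reachable from Hall: {Hall}.
Min-cut edges: Hall→StairA (7), Hall→StairC (7); capacity 7 + 7 = 14.
Cut capacity 17 exceeds the max flow 14, so it is not minimum.

No — its capacity is 17, but the minimum cut has capacity 14.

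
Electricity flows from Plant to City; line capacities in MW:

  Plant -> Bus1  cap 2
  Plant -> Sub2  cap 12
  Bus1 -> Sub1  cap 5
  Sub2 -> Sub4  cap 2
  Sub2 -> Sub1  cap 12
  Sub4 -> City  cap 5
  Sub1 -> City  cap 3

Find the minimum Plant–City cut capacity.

5

Augment Plant→Bus1→Sub1→City: bottleneck 2, flow now 2.
Augment Plant→Sub2→Sub4→City: bottleneck 2, flow now 4.
Augment Plant→Sub2→Sub1→City: bottleneck 1, flow now 5.
No augmenting path remains; maximum flow = 5.
By max-flow min-cut, the minimum cut capacity equals the max flow.
In the residual graph, reachable from Plant: {Plant, Bus1, Sub2, Sub1}.
Min-cut edges: Sub2→Sub4 (2), Sub1→City (3); capacity 2 + 3 = 5.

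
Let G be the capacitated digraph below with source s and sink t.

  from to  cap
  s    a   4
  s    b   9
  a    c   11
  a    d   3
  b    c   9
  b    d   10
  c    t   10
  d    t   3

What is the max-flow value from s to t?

13

Augment s→a→c→t: bottleneck 4, flow now 4.
Augment s→b→c→t: bottleneck 6, flow now 10.
Augment s→b→d→t: bottleneck 3, flow now 13.
No augmenting path remains; maximum flow = 13.
In the residual graph, reachable from s: {s}.
Min-cut edges: s→a (4), s→b (9); capacity 4 + 9 = 13.
This cut is saturated, so no flow can exceed 13.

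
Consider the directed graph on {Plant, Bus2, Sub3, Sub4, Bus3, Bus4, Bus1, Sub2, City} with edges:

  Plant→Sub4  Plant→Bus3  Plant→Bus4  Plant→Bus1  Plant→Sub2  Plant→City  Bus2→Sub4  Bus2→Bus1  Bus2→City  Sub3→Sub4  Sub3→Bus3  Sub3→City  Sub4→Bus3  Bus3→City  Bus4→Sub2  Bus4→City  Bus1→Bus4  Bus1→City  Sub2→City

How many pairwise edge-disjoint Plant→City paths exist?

5

Assign every edge capacity 1; by Menger, the answer equals the max flow.
Path Plant→City (+1); total 1.
Path Plant→Bus3→City (+1); total 2.
Path Plant→Bus4→City (+1); total 3.
Path Plant→Bus1→City (+1); total 4.
Path Plant→Sub2→City (+1); total 5.
No residual Plant→City path; max flow = 5.
Certifying cut of size 5: {Bus3→City, Plant→Bus1, Plant→Bus4, Plant→City, Plant→Sub2}.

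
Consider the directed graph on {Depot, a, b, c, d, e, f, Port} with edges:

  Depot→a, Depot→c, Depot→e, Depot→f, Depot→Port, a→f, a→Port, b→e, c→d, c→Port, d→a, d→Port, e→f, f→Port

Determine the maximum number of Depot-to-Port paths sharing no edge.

4

Assign every edge capacity 1; by Menger, the answer equals the max flow.
Path Depot→Port (+1); total 1.
Path Depot→a→Port (+1); total 2.
Path Depot→c→Port (+1); total 3.
Path Depot→f→Port (+1); total 4.
No residual Depot→Port path; max flow = 4.
Certifying cut of size 4: {Depot→Port, Depot→a, Depot→c, f→Port}.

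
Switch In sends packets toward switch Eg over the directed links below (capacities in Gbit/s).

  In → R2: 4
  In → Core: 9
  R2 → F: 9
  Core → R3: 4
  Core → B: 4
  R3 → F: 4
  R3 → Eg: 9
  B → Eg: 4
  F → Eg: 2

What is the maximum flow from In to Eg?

10

Augment In→R2→F→Eg: bottleneck 2, flow now 2.
Augment In→Core→R3→Eg: bottleneck 4, flow now 6.
Augment In→Core→B→Eg: bottleneck 4, flow now 10.
No augmenting path remains; maximum flow = 10.
In the residual graph, reachable from In: {In, R2, Core, F}.
Min-cut edges: Core→R3 (4), Core→B (4), F→Eg (2); capacity 4 + 4 + 2 = 10.
This cut is saturated, so no flow can exceed 10.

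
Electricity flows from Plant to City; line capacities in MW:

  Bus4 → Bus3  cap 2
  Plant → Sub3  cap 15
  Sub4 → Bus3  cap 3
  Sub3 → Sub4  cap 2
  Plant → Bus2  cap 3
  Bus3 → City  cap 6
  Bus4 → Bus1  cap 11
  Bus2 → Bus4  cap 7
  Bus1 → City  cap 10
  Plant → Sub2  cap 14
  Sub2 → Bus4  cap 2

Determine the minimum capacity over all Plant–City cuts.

7

Augment Plant→Bus2→Bus4→Bus3→City: bottleneck 2, flow now 2.
Augment Plant→Bus2→Bus4→Bus1→City: bottleneck 1, flow now 3.
Augment Plant→Sub3→Sub4→Bus3→City: bottleneck 2, flow now 5.
Augment Plant→Sub2→Bus4→Bus1→City: bottleneck 2, flow now 7.
No augmenting path remains; maximum flow = 7.
By max-flow min-cut, the minimum cut capacity equals the max flow.
In the residual graph, reachable from Plant: {Plant, Sub3, Sub2}.
Min-cut edges: Plant→Bus2 (3), Sub3→Sub4 (2), Sub2→Bus4 (2); capacity 3 + 2 + 2 = 7.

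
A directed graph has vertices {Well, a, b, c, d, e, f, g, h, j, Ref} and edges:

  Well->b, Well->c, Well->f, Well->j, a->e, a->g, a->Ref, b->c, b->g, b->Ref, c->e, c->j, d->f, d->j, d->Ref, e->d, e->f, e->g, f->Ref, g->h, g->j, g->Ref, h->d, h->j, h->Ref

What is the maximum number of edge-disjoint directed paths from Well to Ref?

Assign every edge capacity 1; by Menger, the answer equals the max flow.
Path Well→b→Ref (+1); total 1.
Path Well→f→Ref (+1); total 2.
Path Well→c→e→d→Ref (+1); total 3.
No residual Well→Ref path; max flow = 3.
Certifying cut of size 3: {Well→b, Well→c, Well→f}.

3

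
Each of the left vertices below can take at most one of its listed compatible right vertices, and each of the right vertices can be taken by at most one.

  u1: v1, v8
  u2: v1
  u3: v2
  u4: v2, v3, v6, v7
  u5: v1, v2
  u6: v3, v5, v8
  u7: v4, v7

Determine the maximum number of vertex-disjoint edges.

6

Unit-capacity flow: source→left, listed edges, right→sink; max matching = max flow.
Augmenting path u1→v1 (+1); matched 1.
Augmenting path u3→v2 (+1); matched 2.
Augmenting path u4→v3 (+1); matched 3.
Augmenting path u6→v5 (+1); matched 4.
Augmenting path u7→v4 (+1); matched 5.
Augmenting path u2→v1→u1→v8 (+1); matched 6.
No augmenting path remains; maximum matching = 6.
König certificate: {u1, u4, u6, u7, v1, v2} is a vertex cover of size 6 (every listed pair touches it), so no matching can be larger.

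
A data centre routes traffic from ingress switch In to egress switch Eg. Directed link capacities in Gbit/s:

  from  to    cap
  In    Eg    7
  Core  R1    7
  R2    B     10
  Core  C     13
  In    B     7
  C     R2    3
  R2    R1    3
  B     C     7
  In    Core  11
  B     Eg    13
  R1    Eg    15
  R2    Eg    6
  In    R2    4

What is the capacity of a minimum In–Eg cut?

Augment In→Eg: bottleneck 7, flow now 7.
Augment In→R2→Eg: bottleneck 4, flow now 11.
Augment In→B→Eg: bottleneck 7, flow now 18.
Augment In→Core→R1→Eg: bottleneck 7, flow now 25.
Augment In→Core→C→R2→Eg: bottleneck 2, flow now 27.
Augment In→Core→C→R2→B→Eg: bottleneck 1, flow now 28.
No augmenting path remains; maximum flow = 28.
By max-flow min-cut, the minimum cut capacity equals the max flow.
In the residual graph, reachable from In: {In, Core, C}.
Min-cut edges: In→R2 (4), In→B (7), In→Eg (7), Core→R1 (7), C→R2 (3); capacity 4 + 7 + 7 + 7 + 3 = 28.

28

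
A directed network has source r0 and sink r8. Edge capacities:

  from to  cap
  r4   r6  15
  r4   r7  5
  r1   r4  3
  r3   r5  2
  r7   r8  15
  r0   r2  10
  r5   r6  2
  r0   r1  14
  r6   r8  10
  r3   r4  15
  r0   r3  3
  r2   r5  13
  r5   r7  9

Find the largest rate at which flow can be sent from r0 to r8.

Augment r0→r1→r4→r6→r8: bottleneck 3, flow now 3.
Augment r0→r2→r5→r6→r8: bottleneck 2, flow now 5.
Augment r0→r2→r5→r7→r8: bottleneck 8, flow now 13.
Augment r0→r3→r4→r6→r8: bottleneck 3, flow now 16.
No augmenting path remains; maximum flow = 16.
In the residual graph, reachable from r0: {r0, r1}.
Min-cut edges: r0→r2 (10), r0→r3 (3), r1→r4 (3); capacity 10 + 3 + 3 = 16.
This cut is saturated, so no flow can exceed 16.

16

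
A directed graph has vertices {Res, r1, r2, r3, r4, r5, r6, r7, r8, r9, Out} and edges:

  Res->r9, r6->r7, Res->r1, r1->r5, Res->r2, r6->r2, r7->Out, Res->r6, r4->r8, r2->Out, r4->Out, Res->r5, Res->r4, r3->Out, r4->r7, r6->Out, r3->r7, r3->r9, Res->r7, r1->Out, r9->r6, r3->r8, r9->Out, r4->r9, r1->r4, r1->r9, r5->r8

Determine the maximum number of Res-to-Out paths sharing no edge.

6

Assign every edge capacity 1; by Menger, the answer equals the max flow.
Path Res→r1→Out (+1); total 1.
Path Res→r2→Out (+1); total 2.
Path Res→r4→Out (+1); total 3.
Path Res→r6→Out (+1); total 4.
Path Res→r7→Out (+1); total 5.
Path Res→r9→Out (+1); total 6.
No residual Res→Out path; max flow = 6.
Certifying cut of size 6: {Res→r1, Res→r2, Res→r4, Res→r6, Res→r7, Res→r9}.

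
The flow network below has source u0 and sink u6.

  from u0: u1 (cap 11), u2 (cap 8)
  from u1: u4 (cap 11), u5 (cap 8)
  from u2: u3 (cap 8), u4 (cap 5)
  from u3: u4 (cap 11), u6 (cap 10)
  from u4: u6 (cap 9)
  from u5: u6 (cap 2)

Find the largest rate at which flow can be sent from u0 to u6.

19

Augment u0→u1→u4→u6: bottleneck 9, flow now 9.
Augment u0→u1→u5→u6: bottleneck 2, flow now 11.
Augment u0→u2→u3→u6: bottleneck 8, flow now 19.
No augmenting path remains; maximum flow = 19.
In the residual graph, reachable from u0: {u0}.
Min-cut edges: u0→u1 (11), u0→u2 (8); capacity 11 + 8 = 19.
This cut is saturated, so no flow can exceed 19.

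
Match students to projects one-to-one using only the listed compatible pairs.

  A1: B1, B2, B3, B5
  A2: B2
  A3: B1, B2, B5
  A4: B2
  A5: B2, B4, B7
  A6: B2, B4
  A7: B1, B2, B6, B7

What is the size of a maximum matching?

6

Unit-capacity flow: source→left, listed edges, right→sink; max matching = max flow.
Augmenting path A1→B1 (+1); matched 1.
Augmenting path A2→B2 (+1); matched 2.
Augmenting path A3→B5 (+1); matched 3.
Augmenting path A5→B4 (+1); matched 4.
Augmenting path A7→B6 (+1); matched 5.
Augmenting path A6→B4→A5→B7 (+1); matched 6.
No augmenting path remains; maximum matching = 6.
König certificate: {A1, A3, A5, A6, A7, B2} is a vertex cover of size 6 (every listed pair touches it), so no matching can be larger.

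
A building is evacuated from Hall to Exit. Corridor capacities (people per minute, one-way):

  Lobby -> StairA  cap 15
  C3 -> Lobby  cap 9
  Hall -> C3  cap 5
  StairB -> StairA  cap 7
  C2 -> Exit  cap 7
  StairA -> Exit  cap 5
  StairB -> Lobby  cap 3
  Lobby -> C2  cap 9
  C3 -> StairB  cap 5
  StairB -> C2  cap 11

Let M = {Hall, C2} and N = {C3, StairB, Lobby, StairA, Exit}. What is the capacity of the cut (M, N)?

Edges leaving {Hall, C2}: Hall→C3 (5), C2→Exit (7).
Cut capacity = 5 + 7 = 12.

12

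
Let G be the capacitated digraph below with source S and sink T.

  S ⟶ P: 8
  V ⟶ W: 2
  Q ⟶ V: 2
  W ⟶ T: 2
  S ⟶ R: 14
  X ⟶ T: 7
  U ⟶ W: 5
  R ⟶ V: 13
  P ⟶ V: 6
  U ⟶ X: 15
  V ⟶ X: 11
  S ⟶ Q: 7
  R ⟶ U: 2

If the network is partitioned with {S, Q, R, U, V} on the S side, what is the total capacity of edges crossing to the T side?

41

Edges leaving {S, Q, R, U, V}: S→P (8), U→W (5), U→X (15), V→W (2), V→X (11).
Cut capacity = 8 + 5 + 15 + 2 + 11 = 41.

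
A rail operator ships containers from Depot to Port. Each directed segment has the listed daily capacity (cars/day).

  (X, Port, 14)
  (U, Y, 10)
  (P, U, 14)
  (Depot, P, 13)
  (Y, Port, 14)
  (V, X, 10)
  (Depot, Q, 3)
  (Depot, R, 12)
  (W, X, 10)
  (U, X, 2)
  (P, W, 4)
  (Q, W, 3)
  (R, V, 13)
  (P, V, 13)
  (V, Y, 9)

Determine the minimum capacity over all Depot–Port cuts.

28

Augment Depot→P→U→X→Port: bottleneck 2, flow now 2.
Augment Depot→P→U→Y→Port: bottleneck 10, flow now 12.
Augment Depot→P→V→X→Port: bottleneck 1, flow now 13.
Augment Depot→Q→W→X→Port: bottleneck 3, flow now 16.
Augment Depot→R→V→X→Port: bottleneck 8, flow now 24.
Augment Depot→R→V→Y→Port: bottleneck 4, flow now 28.
No augmenting path remains; maximum flow = 28.
By max-flow min-cut, the minimum cut capacity equals the max flow.
In the residual graph, reachable from Depot: {Depot}.
Min-cut edges: Depot→P (13), Depot→Q (3), Depot→R (12); capacity 13 + 3 + 12 = 28.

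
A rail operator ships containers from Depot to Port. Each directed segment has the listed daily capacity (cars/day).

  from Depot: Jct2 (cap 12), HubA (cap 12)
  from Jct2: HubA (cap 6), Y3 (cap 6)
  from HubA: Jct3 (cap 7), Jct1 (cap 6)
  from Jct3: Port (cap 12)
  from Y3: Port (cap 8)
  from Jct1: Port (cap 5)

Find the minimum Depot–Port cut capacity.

18

Augment Depot→Jct2→Y3→Port: bottleneck 6, flow now 6.
Augment Depot→HubA→Jct3→Port: bottleneck 7, flow now 13.
Augment Depot→HubA→Jct1→Port: bottleneck 5, flow now 18.
No augmenting path remains; maximum flow = 18.
By max-flow min-cut, the minimum cut capacity equals the max flow.
In the residual graph, reachable from Depot: {Depot, Jct2, HubA, Jct1}.
Min-cut edges: Jct2→Y3 (6), HubA→Jct3 (7), Jct1→Port (5); capacity 6 + 7 + 5 = 18.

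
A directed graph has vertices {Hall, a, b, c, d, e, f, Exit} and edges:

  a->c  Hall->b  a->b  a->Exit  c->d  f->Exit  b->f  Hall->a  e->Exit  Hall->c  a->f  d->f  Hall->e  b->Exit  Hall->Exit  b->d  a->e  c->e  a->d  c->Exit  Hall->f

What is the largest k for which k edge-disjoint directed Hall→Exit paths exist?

Assign every edge capacity 1; by Menger, the answer equals the max flow.
Path Hall→Exit (+1); total 1.
Path Hall→a→Exit (+1); total 2.
Path Hall→b→Exit (+1); total 3.
Path Hall→c→Exit (+1); total 4.
Path Hall→e→Exit (+1); total 5.
Path Hall→f→Exit (+1); total 6.
No residual Hall→Exit path; max flow = 6.
Certifying cut of size 6: {Hall→Exit, Hall→a, Hall→b, Hall→c, Hall→e, Hall→f}.

6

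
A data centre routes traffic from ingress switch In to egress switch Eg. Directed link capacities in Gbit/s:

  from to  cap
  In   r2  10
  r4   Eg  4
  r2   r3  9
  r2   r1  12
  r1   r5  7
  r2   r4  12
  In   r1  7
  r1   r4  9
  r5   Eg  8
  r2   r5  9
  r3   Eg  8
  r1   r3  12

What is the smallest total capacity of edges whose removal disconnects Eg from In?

Augment In→r1→r3→Eg: bottleneck 7, flow now 7.
Augment In→r2→r3→Eg: bottleneck 1, flow now 8.
Augment In→r2→r4→Eg: bottleneck 4, flow now 12.
Augment In→r2→r5→Eg: bottleneck 5, flow now 17.
No augmenting path remains; maximum flow = 17.
By max-flow min-cut, the minimum cut capacity equals the max flow.
In the residual graph, reachable from In: {In}.
Min-cut edges: In→r1 (7), In→r2 (10); capacity 7 + 10 = 17.

17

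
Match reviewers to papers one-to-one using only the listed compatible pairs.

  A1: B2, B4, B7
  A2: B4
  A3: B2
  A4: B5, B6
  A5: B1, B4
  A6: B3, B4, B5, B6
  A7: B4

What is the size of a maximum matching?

Unit-capacity flow: source→left, listed edges, right→sink; max matching = max flow.
Augmenting path A1→B2 (+1); matched 1.
Augmenting path A2→B4 (+1); matched 2.
Augmenting path A4→B5 (+1); matched 3.
Augmenting path A5→B1 (+1); matched 4.
Augmenting path A6→B3 (+1); matched 5.
Augmenting path A3→B2→A1→B7 (+1); matched 6.
No augmenting path remains; maximum matching = 6.
König certificate: {A1, A3, A4, A5, A6, B4} is a vertex cover of size 6 (every listed pair touches it), so no matching can be larger.

6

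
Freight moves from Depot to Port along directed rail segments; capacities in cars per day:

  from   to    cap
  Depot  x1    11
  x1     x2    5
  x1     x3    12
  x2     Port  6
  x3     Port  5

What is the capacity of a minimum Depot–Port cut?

10

Augment Depot→x1→x2→Port: bottleneck 5, flow now 5.
Augment Depot→x1→x3→Port: bottleneck 5, flow now 10.
No augmenting path remains; maximum flow = 10.
By max-flow min-cut, the minimum cut capacity equals the max flow.
In the residual graph, reachable from Depot: {Depot, x1, x3}.
Min-cut edges: x1→x2 (5), x3→Port (5); capacity 5 + 5 = 10.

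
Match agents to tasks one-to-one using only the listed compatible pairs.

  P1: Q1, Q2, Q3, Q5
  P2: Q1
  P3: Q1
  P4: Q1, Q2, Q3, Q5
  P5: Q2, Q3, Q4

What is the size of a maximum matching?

4

Unit-capacity flow: source→left, listed edges, right→sink; max matching = max flow.
Augmenting path P1→Q1 (+1); matched 1.
Augmenting path P4→Q2 (+1); matched 2.
Augmenting path P5→Q3 (+1); matched 3.
Augmenting path P2→Q1→P1→Q5 (+1); matched 4.
No augmenting path remains; maximum matching = 4.
König certificate: {P1, P4, P5, Q1} is a vertex cover of size 4 (every listed pair touches it), so no matching can be larger.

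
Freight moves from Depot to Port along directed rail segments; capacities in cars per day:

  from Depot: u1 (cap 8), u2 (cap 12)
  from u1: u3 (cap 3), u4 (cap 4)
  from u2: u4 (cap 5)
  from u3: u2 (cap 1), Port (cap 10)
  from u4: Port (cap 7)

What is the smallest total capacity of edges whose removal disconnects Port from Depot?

10

Augment Depot→u1→u3→Port: bottleneck 3, flow now 3.
Augment Depot→u1→u4→Port: bottleneck 4, flow now 7.
Augment Depot→u2→u4→Port: bottleneck 3, flow now 10.
No augmenting path remains; maximum flow = 10.
By max-flow min-cut, the minimum cut capacity equals the max flow.
In the residual graph, reachable from Depot: {Depot, u1, u2, u4}.
Min-cut edges: u1→u3 (3), u4→Port (7); capacity 3 + 7 = 10.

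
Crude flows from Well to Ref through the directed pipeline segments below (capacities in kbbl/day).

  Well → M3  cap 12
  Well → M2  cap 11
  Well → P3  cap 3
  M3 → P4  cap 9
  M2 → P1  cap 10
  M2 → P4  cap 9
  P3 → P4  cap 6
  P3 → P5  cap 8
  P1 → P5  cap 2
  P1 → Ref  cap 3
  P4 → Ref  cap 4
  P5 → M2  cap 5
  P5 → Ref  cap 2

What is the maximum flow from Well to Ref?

9

Augment Well→M3→P4→Ref: bottleneck 4, flow now 4.
Augment Well→M2→P1→Ref: bottleneck 3, flow now 7.
Augment Well→P3→P5→Ref: bottleneck 2, flow now 9.
No augmenting path remains; maximum flow = 9.
In the residual graph, reachable from Well: {Well, M3, M2, P3, P1, P4, P5}.
Min-cut edges: P1→Ref (3), P4→Ref (4), P5→Ref (2); capacity 3 + 4 + 2 = 9.
This cut is saturated, so no flow can exceed 9.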